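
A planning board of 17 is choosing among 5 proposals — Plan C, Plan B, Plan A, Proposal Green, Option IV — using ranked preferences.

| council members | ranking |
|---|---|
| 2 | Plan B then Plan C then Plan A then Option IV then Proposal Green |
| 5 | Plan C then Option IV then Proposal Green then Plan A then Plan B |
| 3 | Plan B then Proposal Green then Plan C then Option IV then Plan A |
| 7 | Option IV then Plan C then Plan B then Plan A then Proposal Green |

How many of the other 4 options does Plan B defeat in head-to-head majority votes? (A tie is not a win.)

Plan B against each rival (17 council members):
Plan B vs Plan C: 2+3 = 5 for Plan B, 12 for Plan C — Plan C by 12–5.
Plan B vs Plan A: 2+3+7 = 12 for Plan B, 5 for Plan A — Plan B by 12–5.
Plan B vs Proposal Green: Plan B wins 12–5.
Plan B vs Option IV: 5 to 12, Option IV.
Plan B beats Plan A, Proposal Green; loses to Plan C, Option IV — 2 pairwise wins.

2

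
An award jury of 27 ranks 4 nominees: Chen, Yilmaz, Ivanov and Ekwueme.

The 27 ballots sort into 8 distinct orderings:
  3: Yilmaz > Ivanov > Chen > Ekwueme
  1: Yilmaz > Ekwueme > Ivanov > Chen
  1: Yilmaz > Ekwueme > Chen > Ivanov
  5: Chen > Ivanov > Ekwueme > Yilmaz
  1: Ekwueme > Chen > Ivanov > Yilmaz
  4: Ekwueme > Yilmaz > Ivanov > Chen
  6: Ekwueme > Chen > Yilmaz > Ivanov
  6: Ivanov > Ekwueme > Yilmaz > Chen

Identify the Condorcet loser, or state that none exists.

Chen

Pairwise majorities:
Chen vs Yilmaz: 12 to 15, Yilmaz.
Chen vs Ivanov: Ivanov, 14–13.
Chen vs Ekwueme: Chen is ranked higher on 3+5 = 8 ballots, Ekwueme on 19. Ekwueme wins 19–8.
Yilmaz vs Ivanov: Yilmaz is ranked higher on 3+1+1+4+6 = 15 ballots, Ivanov on 12. Yilmaz wins 15–12.
Yilmaz vs Ekwueme: Ekwueme wins 22–5.
Ivanov vs Ekwueme: Ivanov, 14–13.
Only Chen has no wins; Chen is the Condorcet loser.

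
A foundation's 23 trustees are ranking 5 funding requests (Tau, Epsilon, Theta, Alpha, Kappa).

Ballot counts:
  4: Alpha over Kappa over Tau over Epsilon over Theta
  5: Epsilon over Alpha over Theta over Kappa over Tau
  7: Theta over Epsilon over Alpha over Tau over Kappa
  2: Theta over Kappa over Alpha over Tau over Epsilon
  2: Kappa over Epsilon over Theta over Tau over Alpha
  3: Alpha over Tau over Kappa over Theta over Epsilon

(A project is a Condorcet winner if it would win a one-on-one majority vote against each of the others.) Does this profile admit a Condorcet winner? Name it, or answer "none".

none

Check each pair by majority over 23 ballots:
Tau–Epsilon: Epsilon 14–9.
Tau–Theta: Theta 16–7.
Tau–Alpha: Alpha 21–2.
Tau vs Kappa: Kappa, 13–10.
Epsilon vs Theta: Theta, 12–11.
Epsilon–Alpha: Epsilon 14–9.
Epsilon–Kappa: Epsilon 12–11.
Theta–Alpha: Alpha 12–11.
Theta vs Kappa: Theta wins 14–9.
Alpha vs Kappa: Alpha, 19–4.
No project is unbeaten: Tau loses to Epsilon; Epsilon loses to Theta; Theta loses to Alpha; Alpha loses to Epsilon; Kappa loses to Epsilon. In particular Epsilon → Alpha → Theta → Epsilon is a majority cycle — no Condorcet winner exists.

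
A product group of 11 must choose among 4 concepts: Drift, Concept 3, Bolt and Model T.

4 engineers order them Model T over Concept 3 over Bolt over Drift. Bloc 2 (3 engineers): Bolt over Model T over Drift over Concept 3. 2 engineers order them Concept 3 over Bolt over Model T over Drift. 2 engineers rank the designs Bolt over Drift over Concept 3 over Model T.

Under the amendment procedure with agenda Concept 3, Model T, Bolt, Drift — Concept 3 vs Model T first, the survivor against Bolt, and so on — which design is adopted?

Bolt

Round 1: Concept 3 vs Model T — 4–7, Model T advances.
Round 2: Model T vs Bolt — 4–7, Bolt advances.
Round 3: Bolt vs Drift — 11–0, Bolt advances.
Bolt survives the agenda.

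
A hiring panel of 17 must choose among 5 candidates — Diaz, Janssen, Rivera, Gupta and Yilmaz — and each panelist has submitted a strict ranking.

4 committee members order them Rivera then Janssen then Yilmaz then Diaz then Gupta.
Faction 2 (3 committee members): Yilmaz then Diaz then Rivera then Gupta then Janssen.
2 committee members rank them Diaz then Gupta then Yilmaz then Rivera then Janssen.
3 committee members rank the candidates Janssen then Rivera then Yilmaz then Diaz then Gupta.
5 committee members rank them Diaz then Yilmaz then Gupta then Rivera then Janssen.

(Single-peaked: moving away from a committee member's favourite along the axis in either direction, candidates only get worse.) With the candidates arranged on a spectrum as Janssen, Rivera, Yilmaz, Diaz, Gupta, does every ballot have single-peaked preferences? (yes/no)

yes

Axis positions: Janssen=1, Rivera=2, Yilmaz=3, Diaz=4, Gupta=5.
Faction 1 (peak Rivera at position 2): ranking walks positions 2-1-3-4-5, expanding outward from the peak — single-peaked.
Faction 2 (peak Yilmaz at position 3): ranking walks positions 3-4-2-5-1, expanding outward from the peak — single-peaked.
Faction 3 (peak Diaz at position 4): ranking walks positions 4-5-3-2-1, expanding outward from the peak — single-peaked.
Faction 4 (peak Janssen at position 1): ranking walks positions 1-2-3-4-5, expanding outward from the peak — single-peaked.
Faction 5 (peak Diaz at position 4): ranking walks positions 4-3-5-2-1, expanding outward from the peak — single-peaked.
Every ranking is single-peaked on this axis.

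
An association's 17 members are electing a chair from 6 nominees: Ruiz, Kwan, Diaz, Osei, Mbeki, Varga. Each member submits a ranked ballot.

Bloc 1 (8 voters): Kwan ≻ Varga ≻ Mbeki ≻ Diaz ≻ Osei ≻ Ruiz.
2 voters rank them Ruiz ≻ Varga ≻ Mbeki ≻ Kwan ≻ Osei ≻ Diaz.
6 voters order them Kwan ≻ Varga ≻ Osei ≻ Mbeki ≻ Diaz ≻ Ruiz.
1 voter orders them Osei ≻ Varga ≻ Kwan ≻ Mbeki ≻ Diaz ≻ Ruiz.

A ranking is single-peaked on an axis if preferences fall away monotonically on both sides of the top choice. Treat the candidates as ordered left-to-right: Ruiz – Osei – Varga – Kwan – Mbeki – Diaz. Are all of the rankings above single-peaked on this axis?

Axis positions: Ruiz=1, Osei=2, Varga=3, Kwan=4, Mbeki=5, Diaz=6.
Bloc 1 (peak Kwan at position 4): ranking walks positions 4-3-5-6-2-1, expanding outward from the peak — single-peaked.
Bloc 2: ranking walks positions 1-3-5-4-2-6; Varga is ranked above Osei even though Osei lies between Varga and the peak Ruiz on the axis — preferences dip and rise again. Not single-peaked.
Bloc 3 (peak Kwan at position 4): ranking walks positions 4-3-2-5-6-1, expanding outward from the peak — single-peaked.
Bloc 4 (peak Osei at position 2): ranking walks positions 2-3-4-5-6-1, expanding outward from the peak — single-peaked.
Bloc 2 violates single-peakedness, so the profile is not single-peaked on this axis.

no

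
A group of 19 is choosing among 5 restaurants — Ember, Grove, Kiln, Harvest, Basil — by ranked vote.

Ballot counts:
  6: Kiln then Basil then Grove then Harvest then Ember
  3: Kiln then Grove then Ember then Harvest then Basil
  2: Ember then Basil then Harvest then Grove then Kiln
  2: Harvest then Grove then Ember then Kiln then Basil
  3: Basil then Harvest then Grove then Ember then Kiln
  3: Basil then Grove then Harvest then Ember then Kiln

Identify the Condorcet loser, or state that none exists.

Head-to-head results (19 friends):
Ember–Grove: Grove 17–2.
Ember vs Kiln: 2+2+3+3 = 10 for Ember, 9 for Kiln — Ember by 10–9.
Ember vs Harvest: Ember preferred on 3+2 = 5 ballots; Harvest wins 14–5.
Ember vs Basil: 7 to 12, Basil.
Grove vs Kiln: Grove wins 10–9.
Grove vs Harvest: 12 to 7, Grove.
Grove vs Basil: Basil wins 14–5.
Kiln vs Harvest: Kiln is ranked higher on 6+3 = 9 ballots, Harvest on 10. Harvest wins 10–9.
Kiln vs Basil: Kiln wins 11–8.
Harvest vs Basil: Basil, 14–5.
Each restaurant has at least one pairwise win (Ember beats Kiln; Grove beats Ember; Kiln beats Basil; Harvest beats Ember; Basil beats Ember) — no Condorcet loser.

none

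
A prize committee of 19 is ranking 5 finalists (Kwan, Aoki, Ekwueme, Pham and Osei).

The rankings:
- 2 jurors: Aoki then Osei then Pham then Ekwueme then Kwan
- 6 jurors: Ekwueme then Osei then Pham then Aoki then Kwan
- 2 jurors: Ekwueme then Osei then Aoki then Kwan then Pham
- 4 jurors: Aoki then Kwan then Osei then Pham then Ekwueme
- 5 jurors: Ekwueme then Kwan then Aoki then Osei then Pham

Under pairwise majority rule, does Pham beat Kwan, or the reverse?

Kwan

Ballots ranking Pham above Kwan: 2 + 6 = 8.
Ballots ranking Kwan above Pham: 19 − 8 = 11.
Kwan wins the head-to-head 11–8.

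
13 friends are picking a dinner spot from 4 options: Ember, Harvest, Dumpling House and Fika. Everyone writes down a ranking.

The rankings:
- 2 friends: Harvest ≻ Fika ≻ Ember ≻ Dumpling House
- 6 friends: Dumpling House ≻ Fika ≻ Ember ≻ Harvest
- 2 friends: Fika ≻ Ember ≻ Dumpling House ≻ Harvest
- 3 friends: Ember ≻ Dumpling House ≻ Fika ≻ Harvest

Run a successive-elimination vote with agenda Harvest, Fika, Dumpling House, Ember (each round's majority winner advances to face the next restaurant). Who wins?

Round 1: Harvest vs Fika — 2–11, Fika advances.
Round 2: Fika vs Dumpling House — 4–9, Dumpling House advances.
Round 3: Dumpling House vs Ember — 6–7, Ember advances.
Ember survives the agenda.

Ember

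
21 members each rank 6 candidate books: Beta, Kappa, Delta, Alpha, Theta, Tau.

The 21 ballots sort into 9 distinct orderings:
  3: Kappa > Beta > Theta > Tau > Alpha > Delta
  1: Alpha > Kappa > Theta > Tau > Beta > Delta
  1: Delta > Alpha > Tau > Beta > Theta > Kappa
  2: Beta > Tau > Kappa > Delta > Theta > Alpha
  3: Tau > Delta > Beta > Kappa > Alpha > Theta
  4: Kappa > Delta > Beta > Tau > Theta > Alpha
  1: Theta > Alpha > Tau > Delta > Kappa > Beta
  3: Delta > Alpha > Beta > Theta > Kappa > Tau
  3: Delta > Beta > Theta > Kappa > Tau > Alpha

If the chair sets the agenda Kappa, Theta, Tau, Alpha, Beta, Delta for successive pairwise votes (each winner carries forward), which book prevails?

Round 1: Kappa vs Theta — 13–8, Kappa advances.
Round 2: Kappa vs Tau — 14–7, Kappa advances.
Round 3: Kappa vs Alpha — 15–6, Kappa advances.
Round 4: Kappa vs Beta — 9–12, Beta advances.
Round 5: Beta vs Delta — 6–15, Delta advances.
Delta survives the agenda.

Delta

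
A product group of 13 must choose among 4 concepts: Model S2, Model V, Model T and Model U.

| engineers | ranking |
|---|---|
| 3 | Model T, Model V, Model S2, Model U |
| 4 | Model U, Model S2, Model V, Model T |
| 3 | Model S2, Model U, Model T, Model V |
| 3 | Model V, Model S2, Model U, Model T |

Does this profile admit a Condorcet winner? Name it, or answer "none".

Model S2

Head-to-head results (13 engineers):
Model S2 vs Model V: Model S2 wins 7–6.
Model S2–Model T: Model S2 10–3.
Model S2 vs Model U: Model S2, 9–4.
Model V–Model T: Model V 7–6.
Model V vs Model U: Model V is ranked higher on 3+3 = 6 ballots, Model U on 7. Model U wins 7–6.
Model T vs Model U: Model U, 10–3.
Model S2 wins every pairwise contest, so Model S2 is the Condorcet winner.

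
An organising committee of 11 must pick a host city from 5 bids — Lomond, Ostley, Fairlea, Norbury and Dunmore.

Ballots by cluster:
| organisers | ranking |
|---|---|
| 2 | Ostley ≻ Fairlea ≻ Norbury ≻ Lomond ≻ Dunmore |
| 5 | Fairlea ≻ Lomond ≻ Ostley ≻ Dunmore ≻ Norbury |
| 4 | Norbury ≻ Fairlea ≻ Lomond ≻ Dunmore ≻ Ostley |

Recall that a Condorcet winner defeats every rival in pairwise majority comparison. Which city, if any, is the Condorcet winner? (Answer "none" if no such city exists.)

Fairlea

Pairwise majorities:
Lomond vs Ostley: Lomond wins 9–2.
Lomond vs Fairlea: Fairlea, 11–0.
Lomond vs Norbury: 5 for Lomond, 6 for Norbury — Norbury by 6–5.
Lomond vs Dunmore: Lomond, 11–0.
Ostley–Fairlea: Fairlea 9–2.
Ostley–Norbury: Ostley 7–4.
Ostley vs Dunmore: Ostley, 7–4.
Fairlea vs Norbury: Fairlea, 7–4.
Fairlea–Dunmore: Fairlea 11–0.
Norbury vs Dunmore: Norbury is ranked higher on 2+4 = 6 ballots, Dunmore on 5. Norbury wins 6–5.
Fairlea wins every pairwise contest, so Fairlea is the Condorcet winner.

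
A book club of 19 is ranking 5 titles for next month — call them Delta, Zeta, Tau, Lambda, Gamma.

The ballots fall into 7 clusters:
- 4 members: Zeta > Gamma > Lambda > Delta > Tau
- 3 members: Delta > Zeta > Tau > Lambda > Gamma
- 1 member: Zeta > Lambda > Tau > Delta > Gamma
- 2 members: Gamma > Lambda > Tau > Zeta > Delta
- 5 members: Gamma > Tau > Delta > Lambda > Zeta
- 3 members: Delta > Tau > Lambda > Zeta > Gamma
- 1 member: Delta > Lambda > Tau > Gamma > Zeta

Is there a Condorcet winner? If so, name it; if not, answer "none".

none

Head-to-head results (19 members):
Delta vs Zeta: 3+5+3+1 = 12 for Delta, 7 for Zeta — Delta by 12–7.
Delta vs Tau: Delta is ranked higher on 4+3+3+1 = 11 ballots, Tau on 8. Delta wins 11–8.
Delta vs Lambda: 3+5+3+1 = 12 for Delta, 7 for Lambda — Delta by 12–7.
Delta vs Gamma: Gamma, 11–8.
Zeta vs Tau: Zeta preferred on 4+3+1 = 8 ballots; Tau wins 11–8.
Zeta vs Lambda: 8 to 11, Lambda.
Zeta vs Gamma: Zeta, 11–8.
Tau–Lambda: Tau 11–8.
Tau vs Gamma: 8 to 11, Gamma.
Lambda–Gamma: Gamma 11–8.
No book is unbeaten: Delta loses to Gamma; Zeta loses to Delta; Tau loses to Delta; Lambda loses to Delta; Gamma loses to Zeta. In particular Delta → Zeta → Gamma → Delta is a majority cycle — no Condorcet winner exists.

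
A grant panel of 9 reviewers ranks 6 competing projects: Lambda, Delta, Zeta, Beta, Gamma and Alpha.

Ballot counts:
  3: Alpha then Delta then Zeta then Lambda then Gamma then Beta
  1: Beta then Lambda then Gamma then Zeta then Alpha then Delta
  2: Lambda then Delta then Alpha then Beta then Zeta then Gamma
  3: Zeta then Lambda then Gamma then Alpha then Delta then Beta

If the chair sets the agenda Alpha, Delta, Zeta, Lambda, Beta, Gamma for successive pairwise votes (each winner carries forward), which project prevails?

Lambda

Round 1: Alpha vs Delta — 7–2, Alpha advances.
Round 2: Alpha vs Zeta — 5–4, Alpha advances.
Round 3: Alpha vs Lambda — 3–6, Lambda advances.
Round 4: Lambda vs Beta — 8–1, Lambda advances.
Round 5: Lambda vs Gamma — 9–0, Lambda advances.
The agenda winner is Lambda.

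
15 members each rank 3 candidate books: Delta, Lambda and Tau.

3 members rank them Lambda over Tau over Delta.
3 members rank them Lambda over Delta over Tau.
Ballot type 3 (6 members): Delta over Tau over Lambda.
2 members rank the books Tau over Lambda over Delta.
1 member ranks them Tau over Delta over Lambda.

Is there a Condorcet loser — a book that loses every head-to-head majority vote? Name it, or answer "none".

none

Head-to-head results (15 members):
Delta vs Lambda: Lambda, 8–7.
Delta vs Tau: Delta is ranked higher on 3+6 = 9 ballots, Tau on 6. Delta wins 9–6.
Lambda vs Tau: 3+3 = 6 for Lambda, 9 for Tau — Tau by 9–6.
No book is winless: Delta beats Tau; Lambda beats Delta; Tau beats Lambda. There is no Condorcet loser.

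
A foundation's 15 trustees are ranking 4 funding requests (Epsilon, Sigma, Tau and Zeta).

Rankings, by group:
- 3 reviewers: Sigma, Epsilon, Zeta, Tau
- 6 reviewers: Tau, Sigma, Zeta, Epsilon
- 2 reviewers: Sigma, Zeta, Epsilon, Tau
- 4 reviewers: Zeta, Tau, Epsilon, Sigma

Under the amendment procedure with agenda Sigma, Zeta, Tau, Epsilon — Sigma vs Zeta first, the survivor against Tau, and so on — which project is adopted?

Round 1: Sigma vs Zeta — 11–4, Sigma advances.
Round 2: Sigma vs Tau — 5–10, Tau advances.
Round 3: Tau vs Epsilon — 10–5, Tau advances.
Tau survives the agenda.

Tau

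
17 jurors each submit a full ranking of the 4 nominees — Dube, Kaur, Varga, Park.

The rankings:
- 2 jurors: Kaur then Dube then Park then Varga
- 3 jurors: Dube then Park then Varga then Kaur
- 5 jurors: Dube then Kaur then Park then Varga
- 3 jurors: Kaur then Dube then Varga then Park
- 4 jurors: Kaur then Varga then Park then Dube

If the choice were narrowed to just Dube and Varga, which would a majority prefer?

Dube

Ballots ranking Dube above Varga: 2 + 3 + 5 + 3 = 13.
Ballots ranking Varga above Dube: 17 − 13 = 4.
Dube wins the head-to-head 13–4.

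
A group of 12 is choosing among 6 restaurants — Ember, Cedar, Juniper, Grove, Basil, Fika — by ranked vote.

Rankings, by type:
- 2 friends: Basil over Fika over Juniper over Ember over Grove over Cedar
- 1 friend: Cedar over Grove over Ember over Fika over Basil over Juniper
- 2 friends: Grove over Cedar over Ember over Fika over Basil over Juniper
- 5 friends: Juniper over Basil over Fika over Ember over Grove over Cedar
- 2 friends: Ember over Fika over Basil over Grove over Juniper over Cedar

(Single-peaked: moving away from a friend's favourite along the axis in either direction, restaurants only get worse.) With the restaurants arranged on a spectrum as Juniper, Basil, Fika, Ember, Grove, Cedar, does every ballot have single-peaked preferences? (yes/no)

yes

Axis positions: Juniper=1, Basil=2, Fika=3, Ember=4, Grove=5, Cedar=6.
Type 1 (peak Basil at position 2): ranking walks positions 2-3-1-4-5-6, expanding outward from the peak — single-peaked.
Type 2 (peak Cedar at position 6): ranking walks positions 6-5-4-3-2-1, expanding outward from the peak — single-peaked.
Type 3 (peak Grove at position 5): ranking walks positions 5-6-4-3-2-1, expanding outward from the peak — single-peaked.
Type 4 (peak Juniper at position 1): ranking walks positions 1-2-3-4-5-6, expanding outward from the peak — single-peaked.
Type 5 (peak Ember at position 4): ranking walks positions 4-3-2-5-1-6, expanding outward from the peak — single-peaked.
Every ranking is single-peaked on this axis.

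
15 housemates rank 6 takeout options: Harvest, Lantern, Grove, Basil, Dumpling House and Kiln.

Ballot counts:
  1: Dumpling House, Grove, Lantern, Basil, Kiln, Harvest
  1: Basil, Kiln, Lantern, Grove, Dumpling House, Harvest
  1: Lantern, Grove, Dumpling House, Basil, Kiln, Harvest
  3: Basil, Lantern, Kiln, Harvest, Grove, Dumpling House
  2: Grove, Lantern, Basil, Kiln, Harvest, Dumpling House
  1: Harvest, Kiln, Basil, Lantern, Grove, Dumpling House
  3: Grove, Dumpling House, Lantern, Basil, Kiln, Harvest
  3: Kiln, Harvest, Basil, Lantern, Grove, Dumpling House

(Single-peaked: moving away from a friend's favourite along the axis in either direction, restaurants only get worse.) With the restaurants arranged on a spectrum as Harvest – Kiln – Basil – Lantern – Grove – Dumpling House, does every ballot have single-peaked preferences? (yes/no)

yes

Axis positions: Harvest=1, Kiln=2, Basil=3, Lantern=4, Grove=5, Dumpling House=6.
Faction 1 (peak Dumpling House at position 6): ranking walks positions 6-5-4-3-2-1, expanding outward from the peak — single-peaked.
Faction 2 (peak Basil at position 3): ranking walks positions 3-2-4-5-6-1, expanding outward from the peak — single-peaked.
Faction 3 (peak Lantern at position 4): ranking walks positions 4-5-6-3-2-1, expanding outward from the peak — single-peaked.
Faction 4 (peak Basil at position 3): ranking walks positions 3-4-2-1-5-6, expanding outward from the peak — single-peaked.
Faction 5 (peak Grove at position 5): ranking walks positions 5-4-3-2-1-6, expanding outward from the peak — single-peaked.
Faction 6 (peak Harvest at position 1): ranking walks positions 1-2-3-4-5-6, expanding outward from the peak — single-peaked.
Faction 7 (peak Grove at position 5): ranking walks positions 5-6-4-3-2-1, expanding outward from the peak — single-peaked.
Faction 8 (peak Kiln at position 2): ranking walks positions 2-1-3-4-5-6, expanding outward from the peak — single-peaked.
Every ranking is single-peaked on this axis.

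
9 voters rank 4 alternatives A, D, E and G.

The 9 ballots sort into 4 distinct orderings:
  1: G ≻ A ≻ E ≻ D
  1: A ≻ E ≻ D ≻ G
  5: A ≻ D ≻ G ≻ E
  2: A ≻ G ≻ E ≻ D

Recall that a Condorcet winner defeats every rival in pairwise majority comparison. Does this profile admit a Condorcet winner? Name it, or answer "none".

A

Pairwise majorities:
A–D: A 9–0.
A vs E: A, 9–0.
A–G: A 8–1.
D–E: D 5–4.
D–G: D 6–3.
E vs G: G, 8–1.
A beats each of D, E, G — A is the Condorcet winner.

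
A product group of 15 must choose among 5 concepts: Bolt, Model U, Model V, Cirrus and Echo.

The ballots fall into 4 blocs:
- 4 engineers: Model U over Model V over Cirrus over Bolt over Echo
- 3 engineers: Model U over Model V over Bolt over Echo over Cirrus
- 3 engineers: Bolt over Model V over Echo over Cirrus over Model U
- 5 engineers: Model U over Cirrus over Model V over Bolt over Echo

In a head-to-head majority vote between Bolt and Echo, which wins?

Ballots ranking Bolt above Echo: 4 + 3 + 3 + 5 = 15.
Ballots ranking Echo above Bolt: 15 − 15 = 0.
Bolt wins the head-to-head 15–0.

Bolt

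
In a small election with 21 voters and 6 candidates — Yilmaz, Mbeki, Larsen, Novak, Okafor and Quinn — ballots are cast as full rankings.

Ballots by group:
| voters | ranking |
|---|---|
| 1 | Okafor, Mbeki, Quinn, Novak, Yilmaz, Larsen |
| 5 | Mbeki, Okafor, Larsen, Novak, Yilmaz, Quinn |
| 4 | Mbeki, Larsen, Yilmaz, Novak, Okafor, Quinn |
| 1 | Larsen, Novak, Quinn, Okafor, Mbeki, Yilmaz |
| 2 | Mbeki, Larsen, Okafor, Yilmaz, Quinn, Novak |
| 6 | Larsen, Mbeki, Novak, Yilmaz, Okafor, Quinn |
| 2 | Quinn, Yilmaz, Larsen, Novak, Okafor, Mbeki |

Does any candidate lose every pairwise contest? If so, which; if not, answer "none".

Head-to-head results (21 voters):
Yilmaz–Mbeki: Mbeki 19–2.
Yilmaz vs Larsen: 3 to 18, Larsen.
Yilmaz–Novak: Novak 13–8.
Yilmaz–Okafor: Yilmaz 12–9.
Yilmaz vs Quinn: Yilmaz wins 17–4.
Mbeki vs Larsen: 12 to 9, Mbeki.
Mbeki vs Novak: Mbeki wins 18–3.
Mbeki vs Okafor: 17 to 4, Mbeki.
Mbeki vs Quinn: Mbeki preferred on 1+5+4+2+6 = 18 ballots; Mbeki wins 18–3.
Larsen vs Novak: Larsen preferred on 5+4+1+2+6+2 = 20 ballots; Larsen wins 20–1.
Larsen vs Okafor: Larsen, 15–6.
Larsen vs Quinn: Larsen wins 18–3.
Novak vs Okafor: Novak is ranked higher on 4+1+6+2 = 13 ballots, Okafor on 8. Novak wins 13–8.
Novak vs Quinn: Novak preferred on 5+4+1+6 = 16 ballots; Novak wins 16–5.
Okafor vs Quinn: Okafor is ranked higher on 1+5+4+2+6 = 18 ballots, Quinn on 3. Okafor wins 18–3.
Quinn is beaten in every head-to-head and is the Condorcet loser.

Quinn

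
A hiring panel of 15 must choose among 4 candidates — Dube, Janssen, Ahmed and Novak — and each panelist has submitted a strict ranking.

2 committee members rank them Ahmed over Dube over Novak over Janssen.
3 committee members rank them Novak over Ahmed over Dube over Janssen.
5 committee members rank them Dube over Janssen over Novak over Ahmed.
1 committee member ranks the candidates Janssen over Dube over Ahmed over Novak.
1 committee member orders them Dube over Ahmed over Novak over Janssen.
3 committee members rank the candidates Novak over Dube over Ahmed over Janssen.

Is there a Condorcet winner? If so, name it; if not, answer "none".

Head-to-head results (15 committee members):
Dube–Janssen: Dube 14–1.
Dube vs Ahmed: Dube is ranked higher on 5+1+1+3 = 10 ballots, Ahmed on 5. Dube wins 10–5.
Dube–Novak: Dube 9–6.
Janssen vs Ahmed: 5+1 = 6 for Janssen, 9 for Ahmed — Ahmed by 9–6.
Janssen vs Novak: 5+1 = 6 for Janssen, 9 for Novak — Novak by 9–6.
Ahmed vs Novak: Ahmed is ranked higher on 2+1+1 = 4 ballots, Novak on 11. Novak wins 11–4.
Only Dube has no losses; Dube is the Condorcet winner.

Dube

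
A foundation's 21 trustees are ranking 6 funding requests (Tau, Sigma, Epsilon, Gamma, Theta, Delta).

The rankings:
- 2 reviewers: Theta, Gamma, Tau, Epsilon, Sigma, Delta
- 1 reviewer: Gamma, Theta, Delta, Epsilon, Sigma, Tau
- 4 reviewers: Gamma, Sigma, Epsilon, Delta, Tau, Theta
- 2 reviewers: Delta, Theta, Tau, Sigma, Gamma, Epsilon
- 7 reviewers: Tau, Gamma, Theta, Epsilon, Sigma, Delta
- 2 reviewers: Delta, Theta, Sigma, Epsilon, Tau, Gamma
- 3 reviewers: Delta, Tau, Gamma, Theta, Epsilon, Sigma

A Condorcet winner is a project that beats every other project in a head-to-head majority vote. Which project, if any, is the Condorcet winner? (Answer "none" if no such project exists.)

none

Check each pair by majority over 21 ballots:
Tau vs Sigma: Tau is ranked higher on 2+2+7+3 = 14 ballots, Sigma on 7. Tau wins 14–7.
Tau vs Epsilon: Tau preferred on 2+2+7+3 = 14 ballots; Tau wins 14–7.
Tau vs Gamma: 14 to 7, Tau.
Tau vs Theta: 4+7+3 = 14 for Tau, 7 for Theta — Tau by 14–7.
Tau vs Delta: Tau preferred on 2+7 = 9 ballots; Delta wins 12–9.
Sigma vs Epsilon: Sigma preferred on 4+2+2 = 8 ballots; Epsilon wins 13–8.
Sigma vs Gamma: Sigma is ranked higher on 2+2 = 4 ballots, Gamma on 17. Gamma wins 17–4.
Sigma vs Theta: Sigma preferred on 4 ballots; Theta wins 17–4.
Sigma vs Delta: 13 to 8, Sigma.
Epsilon vs Gamma: Epsilon preferred on 2 ballots; Gamma wins 19–2.
Epsilon vs Theta: 4 to 17, Theta.
Epsilon vs Delta: 2+4+7 = 13 for Epsilon, 8 for Delta — Epsilon by 13–8.
Gamma vs Theta: 15 to 6, Gamma.
Gamma vs Delta: Gamma preferred on 2+1+4+7 = 14 ballots; Gamma wins 14–7.
Theta vs Delta: 2+1+7 = 10 for Theta, 11 for Delta — Delta by 11–10.
Each project drops at least one matchup (Tau loses to Delta; Sigma loses to Tau; Epsilon loses to Tau; Gamma loses to Tau; Theta loses to Tau; Delta loses to Sigma); the cycle Tau → Sigma → Delta → Tau rules out a Condorcet winner.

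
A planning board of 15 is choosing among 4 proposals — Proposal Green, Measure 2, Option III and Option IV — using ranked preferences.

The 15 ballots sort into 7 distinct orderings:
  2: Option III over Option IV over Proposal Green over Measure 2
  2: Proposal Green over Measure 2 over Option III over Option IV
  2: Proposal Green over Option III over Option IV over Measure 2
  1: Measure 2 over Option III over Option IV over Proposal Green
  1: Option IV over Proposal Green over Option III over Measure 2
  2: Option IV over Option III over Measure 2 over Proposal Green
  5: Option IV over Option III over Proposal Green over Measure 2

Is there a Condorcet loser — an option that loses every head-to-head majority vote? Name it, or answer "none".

Measure 2

Head-to-head results (15 council members):
Proposal Green–Measure 2: Proposal Green 12–3.
Proposal Green vs Option III: 2+2+1 = 5 for Proposal Green, 10 for Option III — Option III by 10–5.
Proposal Green vs Option IV: 2+2 = 4 for Proposal Green, 11 for Option IV — Option IV by 11–4.
Measure 2–Option III: Option III 12–3.
Measure 2 vs Option IV: 3 to 12, Option IV.
Option III vs Option IV: Option III preferred on 2+2+2+1 = 7 ballots; Option IV wins 8–7.
Only Measure 2 has no wins; Measure 2 is the Condorcet loser.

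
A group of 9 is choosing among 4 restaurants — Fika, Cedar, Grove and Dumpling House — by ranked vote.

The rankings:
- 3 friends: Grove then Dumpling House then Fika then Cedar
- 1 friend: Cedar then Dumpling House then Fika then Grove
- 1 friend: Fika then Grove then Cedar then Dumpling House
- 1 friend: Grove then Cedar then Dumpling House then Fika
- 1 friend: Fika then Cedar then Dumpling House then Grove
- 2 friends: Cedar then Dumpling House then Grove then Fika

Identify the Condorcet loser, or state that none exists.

Pairwise majorities:
Fika vs Cedar: Fika is ranked higher on 3+1+1 = 5 ballots, Cedar on 4. Fika wins 5–4.
Fika vs Grove: Grove wins 6–3.
Fika vs Dumpling House: Dumpling House wins 7–2.
Cedar vs Grove: Grove, 5–4.
Cedar vs Dumpling House: Cedar, 6–3.
Grove vs Dumpling House: Grove is ranked higher on 3+1+1 = 5 ballots, Dumpling House on 4. Grove wins 5–4.
Every restaurant wins at least one matchup (Fika beats Cedar; Cedar beats Dumpling House; Grove beats Fika; Dumpling House beats Fika), so there is no Condorcet loser.

none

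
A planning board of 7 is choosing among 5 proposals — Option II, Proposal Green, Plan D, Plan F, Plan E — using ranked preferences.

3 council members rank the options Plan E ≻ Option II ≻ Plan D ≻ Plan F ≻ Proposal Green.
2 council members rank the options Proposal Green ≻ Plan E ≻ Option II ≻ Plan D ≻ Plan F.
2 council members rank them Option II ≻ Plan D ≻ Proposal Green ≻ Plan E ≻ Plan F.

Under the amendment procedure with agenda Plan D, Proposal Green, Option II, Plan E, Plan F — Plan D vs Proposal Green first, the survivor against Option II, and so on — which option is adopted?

Plan E

Round 1: Plan D vs Proposal Green — 5–2, Plan D advances.
Round 2: Plan D vs Option II — 0–7, Option II advances.
Round 3: Option II vs Plan E — 2–5, Plan E advances.
Round 4: Plan E vs Plan F — 7–0, Plan E advances.
Plan E survives the agenda.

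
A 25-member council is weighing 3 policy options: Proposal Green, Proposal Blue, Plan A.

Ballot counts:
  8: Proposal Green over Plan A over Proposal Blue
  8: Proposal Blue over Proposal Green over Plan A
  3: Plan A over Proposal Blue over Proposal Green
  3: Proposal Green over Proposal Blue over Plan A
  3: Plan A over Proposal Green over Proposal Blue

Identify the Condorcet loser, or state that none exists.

Proposal Blue

Pairwise majorities:
Proposal Green vs Proposal Blue: Proposal Green, 14–11.
Proposal Green vs Plan A: Proposal Green is ranked higher on 8+8+3 = 19 ballots, Plan A on 6. Proposal Green wins 19–6.
Proposal Blue–Plan A: Plan A 14–11.
Only Proposal Blue has no wins; Proposal Blue is the Condorcet loser.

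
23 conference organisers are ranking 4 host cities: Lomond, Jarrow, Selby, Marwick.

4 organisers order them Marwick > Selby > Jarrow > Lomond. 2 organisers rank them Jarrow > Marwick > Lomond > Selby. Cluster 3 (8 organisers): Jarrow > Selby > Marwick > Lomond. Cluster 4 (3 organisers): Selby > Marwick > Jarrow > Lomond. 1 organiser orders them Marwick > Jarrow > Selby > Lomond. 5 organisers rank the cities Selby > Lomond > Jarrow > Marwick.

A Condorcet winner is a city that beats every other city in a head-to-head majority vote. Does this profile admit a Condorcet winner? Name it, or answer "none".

Selby

Pairwise majorities:
Lomond vs Jarrow: Lomond is ranked higher on 5 ballots, Jarrow on 18. Jarrow wins 18–5.
Lomond vs Selby: 2 to 21, Selby.
Lomond vs Marwick: Marwick, 18–5.
Jarrow vs Selby: 2+8+1 = 11 for Jarrow, 12 for Selby — Selby by 12–11.
Jarrow vs Marwick: 2+8+5 = 15 for Jarrow, 8 for Marwick — Jarrow by 15–8.
Selby vs Marwick: 8+3+5 = 16 for Selby, 7 for Marwick — Selby by 16–7.
Only Selby has no losses; Selby is the Condorcet winner.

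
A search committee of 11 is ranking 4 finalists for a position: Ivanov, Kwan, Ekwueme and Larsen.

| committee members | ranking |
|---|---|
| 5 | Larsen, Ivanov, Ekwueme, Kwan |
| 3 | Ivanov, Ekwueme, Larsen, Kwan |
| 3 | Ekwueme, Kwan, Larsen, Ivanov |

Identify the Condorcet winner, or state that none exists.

none

Check each pair by majority over 11 ballots:
Ivanov vs Kwan: Ivanov is ranked higher on 5+3 = 8 ballots, Kwan on 3. Ivanov wins 8–3.
Ivanov vs Ekwueme: Ivanov is ranked higher on 5+3 = 8 ballots, Ekwueme on 3. Ivanov wins 8–3.
Ivanov vs Larsen: Ivanov is ranked higher on 3 ballots, Larsen on 8. Larsen wins 8–3.
Kwan vs Ekwueme: 0 to 11, Ekwueme.
Kwan vs Larsen: 3 to 8, Larsen.
Ekwueme vs Larsen: Ekwueme is ranked higher on 3+3 = 6 ballots, Larsen on 5. Ekwueme wins 6–5.
Every candidate loses at least once (Ivanov loses to Larsen; Kwan loses to Ivanov; Ekwueme loses to Ivanov; Larsen loses to Ekwueme). The majority relation contains the cycle Ivanov > Ekwueme > Larsen > Ivanov, so there is no Condorcet winner.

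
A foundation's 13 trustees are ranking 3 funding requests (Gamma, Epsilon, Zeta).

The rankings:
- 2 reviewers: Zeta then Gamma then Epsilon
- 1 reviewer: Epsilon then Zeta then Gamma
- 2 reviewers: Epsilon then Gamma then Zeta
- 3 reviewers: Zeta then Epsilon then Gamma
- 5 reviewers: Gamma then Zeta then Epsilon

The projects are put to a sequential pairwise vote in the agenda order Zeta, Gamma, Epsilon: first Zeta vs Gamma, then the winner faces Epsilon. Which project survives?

Gamma

Round 1: Zeta vs Gamma — 6–7, Gamma advances.
Round 2: Gamma vs Epsilon — 7–6, Gamma advances.
The agenda winner is Gamma.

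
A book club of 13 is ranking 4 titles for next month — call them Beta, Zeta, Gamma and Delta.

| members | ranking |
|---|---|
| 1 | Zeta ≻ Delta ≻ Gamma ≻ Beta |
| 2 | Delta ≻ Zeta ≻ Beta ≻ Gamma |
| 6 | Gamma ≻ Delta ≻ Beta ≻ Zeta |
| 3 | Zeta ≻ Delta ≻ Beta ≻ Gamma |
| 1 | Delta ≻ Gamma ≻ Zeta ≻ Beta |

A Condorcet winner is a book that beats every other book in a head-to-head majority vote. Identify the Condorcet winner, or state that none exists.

Head-to-head results (13 members):
Beta vs Zeta: 6 to 7, Zeta.
Beta vs Gamma: Beta preferred on 2+3 = 5 ballots; Gamma wins 8–5.
Beta vs Delta: Beta is ranked higher on 0 ballots, Delta on 13. Delta wins 13–0.
Zeta vs Gamma: 6 to 7, Gamma.
Zeta vs Delta: 1+3 = 4 for Zeta, 9 for Delta — Delta by 9–4.
Gamma vs Delta: Gamma is ranked higher on 6 ballots, Delta on 7. Delta wins 7–6.
Delta defeats every rival head-to-head and is the Condorcet winner.

Delta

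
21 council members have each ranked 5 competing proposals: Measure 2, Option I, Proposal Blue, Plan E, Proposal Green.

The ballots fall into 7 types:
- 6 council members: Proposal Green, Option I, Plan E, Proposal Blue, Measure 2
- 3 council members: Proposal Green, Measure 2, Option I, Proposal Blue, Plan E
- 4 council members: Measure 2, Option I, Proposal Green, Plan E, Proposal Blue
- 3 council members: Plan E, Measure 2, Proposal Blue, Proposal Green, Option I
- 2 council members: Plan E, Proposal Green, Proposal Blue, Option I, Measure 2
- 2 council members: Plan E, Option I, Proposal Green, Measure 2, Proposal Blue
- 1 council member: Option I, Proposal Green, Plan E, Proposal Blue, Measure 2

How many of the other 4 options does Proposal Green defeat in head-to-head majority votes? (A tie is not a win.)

Proposal Green against each rival (21 council members):
Proposal Green vs Measure 2: 6+3+2+2+1 = 14 for Proposal Green, 7 for Measure 2 — Proposal Green by 14–7.
Proposal Green vs Option I: Proposal Green, 14–7.
Proposal Green vs Proposal Blue: Proposal Green wins 18–3.
Proposal Green vs Plan E: 14 to 7, Proposal Green.
Proposal Green beats Measure 2, Option I, Proposal Blue, Plan E — 4 pairwise wins.

4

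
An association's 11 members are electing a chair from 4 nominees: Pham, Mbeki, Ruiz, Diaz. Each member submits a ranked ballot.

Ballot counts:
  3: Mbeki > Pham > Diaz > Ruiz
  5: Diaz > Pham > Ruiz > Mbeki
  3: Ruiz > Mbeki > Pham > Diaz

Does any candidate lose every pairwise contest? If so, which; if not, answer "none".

Head-to-head results (11 voters):
Pham vs Mbeki: Pham preferred on 5 ballots; Mbeki wins 6–5.
Pham vs Ruiz: Pham, 8–3.
Pham vs Diaz: 6 to 5, Pham.
Mbeki vs Ruiz: Mbeki preferred on 3 ballots; Ruiz wins 8–3.
Mbeki vs Diaz: Mbeki wins 6–5.
Ruiz vs Diaz: 3 for Ruiz, 8 for Diaz — Diaz by 8–3.
No candidate is winless: Pham beats Ruiz; Mbeki beats Pham; Ruiz beats Mbeki; Diaz beats Ruiz. There is no Condorcet loser.

none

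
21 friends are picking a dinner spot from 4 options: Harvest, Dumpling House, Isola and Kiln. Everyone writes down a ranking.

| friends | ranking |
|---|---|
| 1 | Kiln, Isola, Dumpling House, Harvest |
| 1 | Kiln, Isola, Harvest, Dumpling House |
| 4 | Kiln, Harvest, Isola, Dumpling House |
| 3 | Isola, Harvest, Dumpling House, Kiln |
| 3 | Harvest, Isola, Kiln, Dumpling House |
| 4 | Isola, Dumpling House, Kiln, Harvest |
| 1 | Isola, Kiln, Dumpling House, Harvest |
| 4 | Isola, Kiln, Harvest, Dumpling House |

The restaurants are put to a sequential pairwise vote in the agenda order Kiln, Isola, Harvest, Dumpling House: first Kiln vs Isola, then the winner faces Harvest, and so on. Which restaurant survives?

Isola

Round 1: Kiln vs Isola — 6–15, Isola advances.
Round 2: Isola vs Harvest — 14–7, Isola advances.
Round 3: Isola vs Dumpling House — 21–0, Isola advances.
Isola survives the agenda.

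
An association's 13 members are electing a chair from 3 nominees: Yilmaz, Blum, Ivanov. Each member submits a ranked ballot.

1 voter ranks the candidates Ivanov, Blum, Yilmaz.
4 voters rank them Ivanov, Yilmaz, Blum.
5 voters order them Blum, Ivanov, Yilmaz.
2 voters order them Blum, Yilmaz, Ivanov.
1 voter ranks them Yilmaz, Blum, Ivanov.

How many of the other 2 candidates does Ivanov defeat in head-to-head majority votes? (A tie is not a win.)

1

Ivanov against each rival (13 voters):
Ivanov–Yilmaz: Ivanov 10–3.
Ivanov vs Blum: Ivanov preferred on 1+4 = 5 ballots; Blum wins 8–5.
Ivanov beats Yilmaz; loses to Blum — 1 pairwise win.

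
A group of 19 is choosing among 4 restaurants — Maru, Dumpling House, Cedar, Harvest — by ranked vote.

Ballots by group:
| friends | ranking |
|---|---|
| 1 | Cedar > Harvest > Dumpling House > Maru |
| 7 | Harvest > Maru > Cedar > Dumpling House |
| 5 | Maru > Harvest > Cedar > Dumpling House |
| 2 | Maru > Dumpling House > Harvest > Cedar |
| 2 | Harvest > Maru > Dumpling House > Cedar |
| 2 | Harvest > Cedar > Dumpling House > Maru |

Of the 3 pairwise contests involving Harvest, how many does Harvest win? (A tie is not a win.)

3

Harvest against each rival (19 friends):
Harvest vs Maru: Harvest wins 12–7.
Harvest vs Dumpling House: 17 to 2, Harvest.
Harvest–Cedar: Harvest 18–1.
Harvest beats Maru, Dumpling House, Cedar — 3 pairwise wins.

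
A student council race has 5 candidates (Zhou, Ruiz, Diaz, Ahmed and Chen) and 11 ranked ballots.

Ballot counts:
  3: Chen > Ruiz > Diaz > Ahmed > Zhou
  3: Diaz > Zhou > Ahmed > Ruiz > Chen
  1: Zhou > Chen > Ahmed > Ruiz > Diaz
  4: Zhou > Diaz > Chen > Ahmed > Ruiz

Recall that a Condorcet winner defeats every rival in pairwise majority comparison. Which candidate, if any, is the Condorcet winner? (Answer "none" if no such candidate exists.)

Diaz

Pairwise majorities:
Zhou vs Ruiz: Zhou preferred on 3+1+4 = 8 ballots; Zhou wins 8–3.
Zhou vs Diaz: 5 to 6, Diaz.
Zhou vs Ahmed: Zhou preferred on 3+1+4 = 8 ballots; Zhou wins 8–3.
Zhou vs Chen: 3+1+4 = 8 for Zhou, 3 for Chen — Zhou by 8–3.
Ruiz vs Diaz: Diaz wins 7–4.
Ruiz vs Ahmed: Ahmed wins 8–3.
Ruiz vs Chen: Chen wins 8–3.
Diaz vs Ahmed: Diaz wins 10–1.
Diaz vs Chen: 3+4 = 7 for Diaz, 4 for Chen — Diaz by 7–4.
Ahmed–Chen: Chen 8–3.
Diaz beats each of Zhou, Ruiz, Ahmed, Chen — Diaz is the Condorcet winner.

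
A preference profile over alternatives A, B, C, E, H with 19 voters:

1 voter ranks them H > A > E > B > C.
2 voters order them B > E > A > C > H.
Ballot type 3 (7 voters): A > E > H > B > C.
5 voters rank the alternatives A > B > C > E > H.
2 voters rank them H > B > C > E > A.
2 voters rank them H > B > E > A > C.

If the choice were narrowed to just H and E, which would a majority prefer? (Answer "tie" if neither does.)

Ballots ranking H above E: 1 + 2 + 2 = 5.
Ballots ranking E above H: 19 − 5 = 14.
E wins the head-to-head 14–5.

E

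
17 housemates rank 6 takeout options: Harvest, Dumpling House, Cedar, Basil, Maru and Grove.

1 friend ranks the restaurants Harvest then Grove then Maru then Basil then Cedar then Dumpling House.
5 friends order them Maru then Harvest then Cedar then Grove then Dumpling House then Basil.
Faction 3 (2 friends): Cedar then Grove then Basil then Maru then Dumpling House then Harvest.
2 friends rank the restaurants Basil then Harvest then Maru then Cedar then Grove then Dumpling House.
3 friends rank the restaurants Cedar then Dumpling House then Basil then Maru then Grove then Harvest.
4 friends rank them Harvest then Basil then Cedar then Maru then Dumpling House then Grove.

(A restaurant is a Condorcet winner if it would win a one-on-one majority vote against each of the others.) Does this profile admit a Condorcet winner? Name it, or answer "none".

Check each pair by majority over 17 ballots:
Harvest vs Dumpling House: Harvest preferred on 1+5+2+4 = 12 ballots; Harvest wins 12–5.
Harvest vs Cedar: 12 to 5, Harvest.
Harvest vs Basil: 1+5+4 = 10 for Harvest, 7 for Basil — Harvest by 10–7.
Harvest vs Maru: 1+2+4 = 7 for Harvest, 10 for Maru — Maru by 10–7.
Harvest vs Grove: 1+5+2+4 = 12 for Harvest, 5 for Grove — Harvest by 12–5.
Dumpling House vs Cedar: Dumpling House preferred on 0 ballots; Cedar wins 17–0.
Dumpling House vs Basil: Dumpling House preferred on 5+3 = 8 ballots; Basil wins 9–8.
Dumpling House vs Maru: Dumpling House preferred on 3 ballots; Maru wins 14–3.
Dumpling House vs Grove: 3+4 = 7 for Dumpling House, 10 for Grove — Grove by 10–7.
Cedar vs Basil: 10 to 7, Cedar.
Cedar vs Maru: Cedar preferred on 2+3+4 = 9 ballots; Cedar wins 9–8.
Cedar vs Grove: Cedar is ranked higher on 5+2+2+3+4 = 16 ballots, Grove on 1. Cedar wins 16–1.
Basil vs Maru: 2+2+3+4 = 11 for Basil, 6 for Maru — Basil by 11–6.
Basil vs Grove: Basil is ranked higher on 2+3+4 = 9 ballots, Grove on 8. Basil wins 9–8.
Maru vs Grove: Maru is ranked higher on 5+2+3+4 = 14 ballots, Grove on 3. Maru wins 14–3.
Each restaurant drops at least one matchup (Harvest loses to Maru; Dumpling House loses to Harvest; Cedar loses to Harvest; Basil loses to Harvest; Maru loses to Cedar; Grove loses to Harvest); the cycle Harvest beats Cedar beats Maru beats Harvest rules out a Condorcet winner.

none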